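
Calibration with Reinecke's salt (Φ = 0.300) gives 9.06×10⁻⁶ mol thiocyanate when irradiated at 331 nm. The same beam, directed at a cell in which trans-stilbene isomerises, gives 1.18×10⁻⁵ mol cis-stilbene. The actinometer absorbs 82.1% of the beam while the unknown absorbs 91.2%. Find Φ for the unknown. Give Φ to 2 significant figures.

Photons absorbed by the actinometer: 9.06×10⁻⁶ / 0.300 = 3.020×10⁻⁵ mol.
Incident flux: 3.020×10⁻⁵ / 0.821 = 3.678×10⁻⁵ einstein.
Absorbed by unknown: 0.912 × 3.678×10⁻⁵ = 3.354×10⁻⁵ mol.
Φ(unknown) = 1.18×10⁻⁵ / 3.354×10⁻⁵ = 0.35.

Φ = 0.35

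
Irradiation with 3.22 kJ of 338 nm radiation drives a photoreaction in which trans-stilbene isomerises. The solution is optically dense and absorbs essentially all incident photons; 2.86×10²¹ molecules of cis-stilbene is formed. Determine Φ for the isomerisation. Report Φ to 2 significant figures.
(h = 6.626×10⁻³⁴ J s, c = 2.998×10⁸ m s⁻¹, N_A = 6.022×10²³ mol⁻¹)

Product: 2.86×10²¹ / 6.022×10²³ = 0.004749 mol.
Photon energy at 338 nm: hc/λ = (6.626×10⁻³⁴)(2.998×10⁸)/(338×10⁻⁹) = 5.877×10⁻¹⁹ J.
Incident energy: 3.22 kJ = 3220 J.
Photons incident: 3220 / 5.877×10⁻¹⁹ = 5.479×10²¹, i.e. 5.479×10²¹/6.022×10²³ = 0.009098 mol.
Φ = 0.004749 mol / 0.009098 mol photons = 0.52.

Φ = 0.52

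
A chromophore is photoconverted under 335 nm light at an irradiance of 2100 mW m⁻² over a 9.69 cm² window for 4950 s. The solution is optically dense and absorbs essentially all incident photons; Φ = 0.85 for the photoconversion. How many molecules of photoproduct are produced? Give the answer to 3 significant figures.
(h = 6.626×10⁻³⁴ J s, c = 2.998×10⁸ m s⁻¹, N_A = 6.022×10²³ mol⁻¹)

1.44×10¹⁹ molecules

Photon energy at 335 nm: hc/λ = (6.626×10⁻³⁴)(2.998×10⁸)/(335×10⁻⁹) = 5.930×10⁻¹⁹ J.
Energy delivered: (2100 mW m⁻²)(9.69×10⁻⁴ m²)(4950 s) = 10.07 J.
Photons incident: 10.07 / 5.930×10⁻¹⁹ = 1.698×10¹⁹, i.e. 1.698×10¹⁹/6.022×10²³ = 2.820×10⁻⁵ mol.
Product: Φ × n_abs = 0.85 × 2.820×10⁻⁵ = 2.397×10⁻⁵ mol.
As a count: 2.397×10⁻⁵ × 6.022×10²³ = 1.44×10¹⁹.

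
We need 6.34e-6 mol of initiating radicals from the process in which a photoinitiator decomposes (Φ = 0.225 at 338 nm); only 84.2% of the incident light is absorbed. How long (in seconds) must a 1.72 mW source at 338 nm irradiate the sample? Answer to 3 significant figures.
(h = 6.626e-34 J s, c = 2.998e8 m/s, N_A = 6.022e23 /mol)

t ≈ 6890 s

Photons that must be absorbed: 6.34e-6 / 0.225 = 2.818e-5 mol.
Incident photons needed: 2.818e-5 / 0.842 = 3.347e-5 mol.
Photon energy: hc/λ = 5.877e-19 J; per mole, 3.539e5 J mol⁻¹.
Energy required: 3.347e-5 × 3.539e5 = 11.85 J.
Time: 11.85 J / 0.00172 W = 6890 s.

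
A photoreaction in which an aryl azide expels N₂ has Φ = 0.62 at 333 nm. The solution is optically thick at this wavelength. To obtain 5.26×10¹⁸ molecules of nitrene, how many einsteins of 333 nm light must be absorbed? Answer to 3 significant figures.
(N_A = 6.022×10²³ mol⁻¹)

1.41×10⁻⁵ einstein

Product: 5.26×10¹⁸ / 6.022×10²³ = 8.735×10⁻⁶ mol.
Photons that must be absorbed: 8.735×10⁻⁶ / 0.62 = 1.409×10⁻⁵ mol.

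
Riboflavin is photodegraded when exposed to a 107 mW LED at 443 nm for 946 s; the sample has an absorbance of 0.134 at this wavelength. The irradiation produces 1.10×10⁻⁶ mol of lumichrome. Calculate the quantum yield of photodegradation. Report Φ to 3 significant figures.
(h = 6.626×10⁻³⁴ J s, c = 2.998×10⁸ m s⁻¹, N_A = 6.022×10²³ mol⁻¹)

Photon energy at 443 nm: hc/λ = (6.626×10⁻³⁴)(2.998×10⁸)/(443×10⁻⁹) = 4.484×10⁻¹⁹ J.
Energy delivered: (107 mW)(946 s) = 101.2 J.
Photons incident: 101.2 / 4.484×10⁻¹⁹ = 2.257×10²⁰, i.e. 2.257×10²⁰/6.022×10²³ = 3.748×10⁻⁴ mol.
Fraction absorbed: 1 − 10^(−0.134) = 0.2655.
Photons absorbed: 0.2655 × 3.748×10⁻⁴ = 9.951×10⁻⁵ mol.
Φ = 1.10×10⁻⁶ mol / 9.951×10⁻⁵ mol photons = 0.0111.

Φ = 0.0111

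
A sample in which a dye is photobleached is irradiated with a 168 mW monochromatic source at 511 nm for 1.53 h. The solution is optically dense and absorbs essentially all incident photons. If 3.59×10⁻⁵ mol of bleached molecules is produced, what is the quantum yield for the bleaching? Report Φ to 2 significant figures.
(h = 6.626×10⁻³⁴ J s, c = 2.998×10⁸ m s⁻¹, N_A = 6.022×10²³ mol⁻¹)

Photon energy at 511 nm: hc/λ = (6.626×10⁻³⁴)(2.998×10⁸)/(511×10⁻⁹) = 3.887×10⁻¹⁹ J.
Energy delivered: (168 mW)(5508 s) = 925.3 J.
Photons incident: 925.3 / 3.887×10⁻¹⁹ = 2.380×10²¹, i.e. 2.380×10²¹/6.022×10²³ = 0.003952 mol.
Φ = 3.59×10⁻⁵ mol / 0.003952 mol photons = 0.0091.

Φ = 0.0091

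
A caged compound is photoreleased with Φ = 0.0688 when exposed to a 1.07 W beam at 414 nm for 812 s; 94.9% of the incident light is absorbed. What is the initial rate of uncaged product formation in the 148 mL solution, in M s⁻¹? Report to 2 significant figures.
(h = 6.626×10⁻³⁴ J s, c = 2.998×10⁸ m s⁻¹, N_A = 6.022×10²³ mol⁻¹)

1.6×10⁻⁶ M s⁻¹

Photon energy at 414 nm: hc/λ = (6.626×10⁻³⁴)(2.998×10⁸)/(414×10⁻⁹) = 4.798×10⁻¹⁹ J.
Energy delivered: (1.07 W)(812 s) = 868.8 J.
Photons incident: 868.8 / 4.798×10⁻¹⁹ = 1.811×10²¹, i.e. 1.811×10²¹/6.022×10²³ = 0.003007 mol.
Photons absorbed: 0.949 × 0.003007 = 0.002854 mol.
Product formed: 0.0688 × 0.002854 = 1.964×10⁻⁴ mol.
Rate: 1.964×10⁻⁴ mol / (812 s × 0.148 L) = 1.6×10⁻⁶ M s⁻¹.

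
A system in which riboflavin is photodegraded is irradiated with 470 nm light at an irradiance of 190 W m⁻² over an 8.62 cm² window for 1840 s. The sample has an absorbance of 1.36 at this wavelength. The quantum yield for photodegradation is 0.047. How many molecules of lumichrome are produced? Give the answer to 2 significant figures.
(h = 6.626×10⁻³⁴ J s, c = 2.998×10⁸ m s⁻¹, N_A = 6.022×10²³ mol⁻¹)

Photon energy at 470 nm: hc/λ = (6.626×10⁻³⁴)(2.998×10⁸)/(470×10⁻⁹) = 4.227×10⁻¹⁹ J.
Energy delivered: (190 W m⁻²)(8.62×10⁻⁴ m²)(1840 s) = 301.4 J.
Photons incident: 301.4 / 4.227×10⁻¹⁹ = 7.130×10²⁰, i.e. 7.130×10²⁰/6.022×10²³ = 0.001184 mol.
Fraction absorbed: 1 − 10^(−1.36) = 0.9563.
Photons absorbed: 0.9563 × 0.001184 = 0.001132 mol.
Product: Φ × n_abs = 0.047 × 0.001132 = 5.320×10⁻⁵ mol.
As a count: 5.320×10⁻⁵ × 6.022×10²³ = 3.2×10¹⁹.

3.2×10¹⁹ molecules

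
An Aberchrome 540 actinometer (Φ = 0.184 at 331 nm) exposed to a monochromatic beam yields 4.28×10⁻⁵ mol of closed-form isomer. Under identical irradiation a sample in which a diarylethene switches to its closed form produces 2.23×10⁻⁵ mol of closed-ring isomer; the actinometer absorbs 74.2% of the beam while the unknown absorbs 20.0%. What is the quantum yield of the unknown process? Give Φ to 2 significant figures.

Photons absorbed by the actinometer: 4.28×10⁻⁵ / 0.184 = 2.326×10⁻⁴ mol.
Incident flux: 2.326×10⁻⁴ / 0.742 = 3.135×10⁻⁴ einstein.
Absorbed by unknown: 0.200 × 3.135×10⁻⁴ = 6.270×10⁻⁵ mol.
Φ(unknown) = 2.23×10⁻⁵ / 6.270×10⁻⁵ = 0.36.

Φ = 0.36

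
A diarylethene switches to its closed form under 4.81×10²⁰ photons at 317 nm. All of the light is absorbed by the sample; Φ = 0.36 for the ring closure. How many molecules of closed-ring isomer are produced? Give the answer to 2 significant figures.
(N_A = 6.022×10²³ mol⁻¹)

1.7×10²⁰ molecules

Moles of photons: 4.81×10²⁰ / 6.022×10²³ = 7.987×10⁻⁴ mol.
Product: Φ × n_abs = 0.36 × 7.987×10⁻⁴ = 2.875×10⁻⁴ mol.
As a count: 2.875×10⁻⁴ × 6.022×10²³ = 1.7×10²⁰.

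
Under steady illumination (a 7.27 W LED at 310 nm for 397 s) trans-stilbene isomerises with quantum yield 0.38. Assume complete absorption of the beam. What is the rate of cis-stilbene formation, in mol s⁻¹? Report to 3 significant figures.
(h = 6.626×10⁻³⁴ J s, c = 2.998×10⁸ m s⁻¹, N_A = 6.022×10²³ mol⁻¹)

Photon energy at 310 nm: hc/λ = (6.626×10⁻³⁴)(2.998×10⁸)/(310×10⁻⁹) = 6.408×10⁻¹⁹ J.
Energy delivered: (7.27 W)(397 s) = 2886 J.
Photons incident: 2886 / 6.408×10⁻¹⁹ = 4.504×10²¹, i.e. 4.504×10²¹/6.022×10²³ = 0.007479 mol.
Product formed: 0.38 × 0.007479 = 0.002842 mol.
Rate: 0.002842 / 397 s = 7.16×10⁻⁶ mol s⁻¹.

7.16×10⁻⁶ mol s⁻¹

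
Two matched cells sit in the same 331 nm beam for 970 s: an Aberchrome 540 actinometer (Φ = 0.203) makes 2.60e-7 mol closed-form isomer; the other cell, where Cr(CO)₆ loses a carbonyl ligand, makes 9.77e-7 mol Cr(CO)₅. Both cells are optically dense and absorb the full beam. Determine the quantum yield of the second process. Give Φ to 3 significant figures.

Φ = 0.763

Photons absorbed by the actinometer: 2.60e-7 / 0.203 = 1.281e-6 mol.
Φ(unknown) = 9.77e-7 / 1.281e-6 = 0.763.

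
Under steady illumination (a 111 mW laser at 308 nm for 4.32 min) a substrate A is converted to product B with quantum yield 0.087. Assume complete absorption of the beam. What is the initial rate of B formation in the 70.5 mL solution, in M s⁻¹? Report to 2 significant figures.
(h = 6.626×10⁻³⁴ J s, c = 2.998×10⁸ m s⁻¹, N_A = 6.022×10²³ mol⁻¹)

Photon energy at 308 nm: hc/λ = (6.626×10⁻³⁴)(2.998×10⁸)/(308×10⁻⁹) = 6.450×10⁻¹⁹ J.
Energy delivered: (111 mW)(259.2 s) = 28.77 J.
Photons incident: 28.77 / 6.450×10⁻¹⁹ = 4.460×10¹⁹, i.e. 4.460×10¹⁹/6.022×10²³ = 7.406×10⁻⁵ mol.
Product formed: 0.087 × 7.406×10⁻⁵ = 6.443×10⁻⁶ mol.
Rate: 6.443×10⁻⁶ mol / (259.2 s × 0.0705 L) = 3.5×10⁻⁷ M s⁻¹.

3.5×10⁻⁷ M s⁻¹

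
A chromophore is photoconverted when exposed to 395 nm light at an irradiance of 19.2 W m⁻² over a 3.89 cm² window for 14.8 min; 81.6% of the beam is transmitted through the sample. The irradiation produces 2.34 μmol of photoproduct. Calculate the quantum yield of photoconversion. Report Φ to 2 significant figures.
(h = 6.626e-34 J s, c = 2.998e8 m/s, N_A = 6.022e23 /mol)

Φ = 0.58

Product: 2.34 μmol = 2.34e-6 mol.
Photon energy at 395 nm: hc/λ = (6.626e-34)(2.998e8)/(395e-9) = 5.029e-19 J.
Energy delivered: (19.2 W m⁻²)(3.89e-4 m²)(888 s) = 6.632 J.
Photons incident: 6.632 / 5.029e-19 = 1.319e19, i.e. 1.319e19/6.022e23 = 2.190e-5 mol.
Fraction absorbed: 1 − 81.6/100 = 0.1840.
Photons absorbed: 0.1840 × 2.190e-5 = 4.030e-6 mol.
Φ = 2.34e-6 mol / 4.030e-6 mol photons = 0.58.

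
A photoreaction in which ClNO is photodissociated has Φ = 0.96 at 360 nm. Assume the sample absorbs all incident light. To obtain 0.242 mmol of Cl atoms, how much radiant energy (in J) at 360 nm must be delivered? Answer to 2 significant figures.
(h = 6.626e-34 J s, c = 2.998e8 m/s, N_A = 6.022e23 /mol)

84 J

Product: 0.242 mmol = 2.42e-4 mol.
Photons that must be absorbed: 2.42e-4 / 0.96 = 2.521e-4 mol.
Photon energy: hc/λ = 5.518e-19 J; per mole, 3.323e5 J mol⁻¹.
Energy required: 2.521e-4 × 3.323e5 = 84 J.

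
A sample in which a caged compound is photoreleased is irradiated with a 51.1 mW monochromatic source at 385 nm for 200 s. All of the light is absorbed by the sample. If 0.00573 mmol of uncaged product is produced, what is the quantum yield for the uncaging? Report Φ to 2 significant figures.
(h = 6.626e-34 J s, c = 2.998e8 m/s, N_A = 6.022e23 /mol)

Product: 0.00573 mmol = 5.73e-6 mol.
Photon energy at 385 nm: hc/λ = (6.626e-34)(2.998e8)/(385e-9) = 5.160e-19 J.
Energy delivered: (51.1 mW)(200 s) = 10.22 J.
Photons incident: 10.22 / 5.160e-19 = 1.981e19, i.e. 1.981e19/6.022e23 = 3.290e-5 mol.
Φ = 5.73e-6 mol / 3.290e-5 mol photons = 0.17.

Φ = 0.17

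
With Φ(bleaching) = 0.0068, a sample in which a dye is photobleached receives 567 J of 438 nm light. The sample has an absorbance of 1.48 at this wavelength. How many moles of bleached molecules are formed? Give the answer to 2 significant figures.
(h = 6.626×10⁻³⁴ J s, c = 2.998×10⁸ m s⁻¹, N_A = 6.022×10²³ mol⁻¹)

Photon energy at 438 nm: hc/λ = (6.626×10⁻³⁴)(2.998×10⁸)/(438×10⁻⁹) = 4.535×10⁻¹⁹ J.
Photons incident: 567 / 4.535×10⁻¹⁹ = 1.250×10²¹, i.e. 1.250×10²¹/6.022×10²³ = 0.002076 mol.
Fraction absorbed: 1 − 10^(−1.48) = 0.9669.
Photons absorbed: 0.9669 × 0.002076 = 0.002007 mol.
Product: Φ × n_abs = 0.0068 × 0.002007 = 1.365×10⁻⁵ mol.

1.4×10⁻⁵ mol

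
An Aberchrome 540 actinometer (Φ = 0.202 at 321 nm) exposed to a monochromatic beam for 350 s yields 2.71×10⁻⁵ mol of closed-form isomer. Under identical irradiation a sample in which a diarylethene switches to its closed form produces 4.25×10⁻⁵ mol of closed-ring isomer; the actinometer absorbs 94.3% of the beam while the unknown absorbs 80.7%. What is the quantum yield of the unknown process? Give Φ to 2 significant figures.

Photons absorbed by the actinometer: 2.71×10⁻⁵ / 0.202 = 1.342×10⁻⁴ mol.
Incident flux: 1.342×10⁻⁴ / 0.943 = 1.423×10⁻⁴ einstein.
Absorbed by unknown: 0.807 × 1.423×10⁻⁴ = 1.148×10⁻⁴ mol.
Φ(unknown) = 4.25×10⁻⁵ / 1.148×10⁻⁴ = 0.37.

Φ = 0.37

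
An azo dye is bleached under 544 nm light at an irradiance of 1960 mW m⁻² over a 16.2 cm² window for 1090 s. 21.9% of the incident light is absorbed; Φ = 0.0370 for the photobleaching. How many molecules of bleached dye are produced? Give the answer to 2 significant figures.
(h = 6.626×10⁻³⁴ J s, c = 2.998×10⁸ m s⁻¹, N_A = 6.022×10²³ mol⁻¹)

Photon energy at 544 nm: hc/λ = (6.626×10⁻³⁴)(2.998×10⁸)/(544×10⁻⁹) = 3.652×10⁻¹⁹ J.
Energy delivered: (1960 mW m⁻²)(16.2×10⁻⁴ m²)(1090 s) = 3.461 J.
Photons incident: 3.461 / 3.652×10⁻¹⁹ = 9.477×10¹⁸, i.e. 9.477×10¹⁸/6.022×10²³ = 1.574×10⁻⁵ mol.
Photons absorbed: 0.219 × 1.574×10⁻⁵ = 3.447×10⁻⁶ mol.
Product: Φ × n_abs = 0.0370 × 3.447×10⁻⁶ = 1.275×10⁻⁷ mol.
As a count: 1.275×10⁻⁷ × 6.022×10²³ = 7.7×10¹⁶.

7.7×10¹⁶ molecules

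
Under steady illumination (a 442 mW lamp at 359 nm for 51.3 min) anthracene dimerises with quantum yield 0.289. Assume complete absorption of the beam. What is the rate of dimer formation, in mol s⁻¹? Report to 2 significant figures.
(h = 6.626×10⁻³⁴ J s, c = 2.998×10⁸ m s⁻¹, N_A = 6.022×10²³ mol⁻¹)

Photon energy at 359 nm: hc/λ = (6.626×10⁻³⁴)(2.998×10⁸)/(359×10⁻⁹) = 5.533×10⁻¹⁹ J.
Energy delivered: (442 mW)(3078 s) = 1360 J.
Photons incident: 1360 / 5.533×10⁻¹⁹ = 2.458×10²¹, i.e. 2.458×10²¹/6.022×10²³ = 0.004082 mol.
Product formed: 0.289 × 0.004082 = 0.001180 mol.
Rate: 0.001180 / 3078 s = 3.8×10⁻⁷ mol s⁻¹.

3.8×10⁻⁷ mol s⁻¹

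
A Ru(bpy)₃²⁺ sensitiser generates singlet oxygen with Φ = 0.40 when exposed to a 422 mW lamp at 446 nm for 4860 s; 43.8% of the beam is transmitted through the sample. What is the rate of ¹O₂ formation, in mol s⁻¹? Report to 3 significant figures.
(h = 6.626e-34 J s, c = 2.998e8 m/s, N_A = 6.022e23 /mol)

3.54e-7 mol s⁻¹

Photon energy at 446 nm: hc/λ = (6.626e-34)(2.998e8)/(446e-9) = 4.454e-19 J.
Energy delivered: (422 mW)(4860 s) = 2051 J.
Photons incident: 2051 / 4.454e-19 = 4.605e21, i.e. 4.605e21/6.022e23 = 0.007647 mol.
Fraction absorbed: 1 − 43.8/100 = 0.5620.
Photons absorbed: 0.5620 × 0.007647 = 0.004298 mol.
Product formed: 0.40 × 0.004298 = 0.001719 mol.
Rate: 0.001719 / 4860 s = 3.54e-7 mol s⁻¹.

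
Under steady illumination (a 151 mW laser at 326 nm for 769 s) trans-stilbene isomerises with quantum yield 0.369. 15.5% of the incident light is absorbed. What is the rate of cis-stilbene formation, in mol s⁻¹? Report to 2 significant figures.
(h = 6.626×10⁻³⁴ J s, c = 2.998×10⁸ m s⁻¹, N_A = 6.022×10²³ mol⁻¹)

2.4×10⁻⁸ mol s⁻¹

Photon energy at 326 nm: hc/λ = (6.626×10⁻³⁴)(2.998×10⁸)/(326×10⁻⁹) = 6.093×10⁻¹⁹ J.
Energy delivered: (151 mW)(769 s) = 116.1 J.
Photons incident: 116.1 / 6.093×10⁻¹⁹ = 1.905×10²⁰, i.e. 1.905×10²⁰/6.022×10²³ = 3.163×10⁻⁴ mol.
Photons absorbed: 0.155 × 3.163×10⁻⁴ = 4.903×10⁻⁵ mol.
Product formed: 0.369 × 4.903×10⁻⁵ = 1.809×10⁻⁵ mol.
Rate: 1.809×10⁻⁵ / 769 s = 2.4×10⁻⁸ mol s⁻¹.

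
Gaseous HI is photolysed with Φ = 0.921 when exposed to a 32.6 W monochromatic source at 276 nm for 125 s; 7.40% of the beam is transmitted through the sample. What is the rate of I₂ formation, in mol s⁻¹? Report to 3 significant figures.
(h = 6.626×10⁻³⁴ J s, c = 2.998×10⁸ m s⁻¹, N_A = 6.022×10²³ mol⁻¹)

6.41×10⁻⁵ mol s⁻¹

Photon energy at 276 nm: hc/λ = (6.626×10⁻³⁴)(2.998×10⁸)/(276×10⁻⁹) = 7.197×10⁻¹⁹ J.
Energy delivered: (32.6 W)(125 s) = 4075 J.
Photons incident: 4075 / 7.197×10⁻¹⁹ = 5.662×10²¹, i.e. 5.662×10²¹/6.022×10²³ = 0.009402 mol.
Fraction absorbed: 1 − 7.40/100 = 0.9260.
Photons absorbed: 0.9260 × 0.009402 = 0.008706 mol.
Product formed: 0.921 × 0.008706 = 0.008018 mol.
Rate: 0.008018 / 125 s = 6.41×10⁻⁵ mol s⁻¹.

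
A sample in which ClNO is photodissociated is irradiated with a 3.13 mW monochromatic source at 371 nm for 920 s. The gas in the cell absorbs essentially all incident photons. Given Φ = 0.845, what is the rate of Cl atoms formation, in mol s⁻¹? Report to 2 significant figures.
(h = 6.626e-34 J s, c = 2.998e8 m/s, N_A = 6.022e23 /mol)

8.2e-9 mol s⁻¹

Photon energy at 371 nm: hc/λ = (6.626e-34)(2.998e8)/(371e-9) = 5.354e-19 J.
Energy delivered: (3.13 mW)(920 s) = 2.880 J.
Photons incident: 2.880 / 5.354e-19 = 5.379e18, i.e. 5.379e18/6.022e23 = 8.932e-6 mol.
Product formed: 0.845 × 8.932e-6 = 7.548e-6 mol.
Rate: 7.548e-6 / 920 s = 8.2e-9 mol s⁻¹.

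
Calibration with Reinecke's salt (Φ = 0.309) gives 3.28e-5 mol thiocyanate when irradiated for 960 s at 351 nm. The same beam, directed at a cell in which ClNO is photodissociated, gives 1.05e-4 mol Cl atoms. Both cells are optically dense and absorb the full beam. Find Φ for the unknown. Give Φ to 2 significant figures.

Photons absorbed by the actinometer: 3.28e-5 / 0.309 = 1.061e-4 mol.
Φ(unknown) = 1.05e-4 / 1.061e-4 = 0.99.

Φ = 0.99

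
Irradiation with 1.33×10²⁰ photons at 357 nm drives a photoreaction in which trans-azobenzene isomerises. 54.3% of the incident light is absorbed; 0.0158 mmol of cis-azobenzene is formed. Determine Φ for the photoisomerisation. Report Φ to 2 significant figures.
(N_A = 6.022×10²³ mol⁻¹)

Φ = 0.13

Product: 0.0158 mmol = 1.58×10⁻⁵ mol.
Moles of photons: 1.33×10²⁰ / 6.022×10²³ = 2.209×10⁻⁴ mol.
Photons absorbed: 0.543 × 2.209×10⁻⁴ = 1.199×10⁻⁴ mol.
Φ = 1.58×10⁻⁵ mol / 1.199×10⁻⁴ mol photons = 0.13.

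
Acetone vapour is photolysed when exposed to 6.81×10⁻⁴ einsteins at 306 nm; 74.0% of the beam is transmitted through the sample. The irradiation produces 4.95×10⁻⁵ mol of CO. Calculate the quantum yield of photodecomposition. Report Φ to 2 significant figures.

Fraction absorbed: 1 − 74.0/100 = 0.2600.
Photons absorbed: 0.2600 × 6.81×10⁻⁴ = 1.771×10⁻⁴ mol.
Φ = 4.95×10⁻⁵ mol / 1.771×10⁻⁴ mol photons = 0.28.

Φ = 0.28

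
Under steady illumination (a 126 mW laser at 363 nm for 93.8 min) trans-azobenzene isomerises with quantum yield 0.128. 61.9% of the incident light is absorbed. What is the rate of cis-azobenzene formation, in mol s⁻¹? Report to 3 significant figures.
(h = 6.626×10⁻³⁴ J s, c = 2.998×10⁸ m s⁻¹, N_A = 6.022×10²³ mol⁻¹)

3.03×10⁻⁸ mol s⁻¹

Photon energy at 363 nm: hc/λ = (6.626×10⁻³⁴)(2.998×10⁸)/(363×10⁻⁹) = 5.472×10⁻¹⁹ J.
Energy delivered: (126 mW)(5628 s) = 709.1 J.
Photons incident: 709.1 / 5.472×10⁻¹⁹ = 1.296×10²¹, i.e. 1.296×10²¹/6.022×10²³ = 0.002152 mol.
Photons absorbed: 0.619 × 0.002152 = 0.001332 mol.
Product formed: 0.128 × 0.001332 = 1.705×10⁻⁴ mol.
Rate: 1.705×10⁻⁴ / 5628 s = 3.03×10⁻⁸ mol s⁻¹.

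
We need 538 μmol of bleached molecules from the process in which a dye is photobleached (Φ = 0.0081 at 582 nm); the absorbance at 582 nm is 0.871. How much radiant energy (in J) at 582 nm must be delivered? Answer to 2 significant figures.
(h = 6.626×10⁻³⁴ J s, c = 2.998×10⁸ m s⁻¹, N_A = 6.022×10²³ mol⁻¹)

Product: 538 μmol = 5.38×10⁻⁴ mol.
Photons that must be absorbed: 5.38×10⁻⁴ / 0.0081 = 0.06642 mol.
Fraction absorbed: 1 − 10^(−0.871) = 0.8654.
Incident photons needed: 0.06642 / 0.8654 = 0.07675 mol.
Photon energy: hc/λ = 3.413×10⁻¹⁹ J; per mole, 2.055×10⁵ J mol⁻¹.
Energy required: 0.07675 × 2.055×10⁵ = 1.6×10⁴ J.

1.6×10⁴ J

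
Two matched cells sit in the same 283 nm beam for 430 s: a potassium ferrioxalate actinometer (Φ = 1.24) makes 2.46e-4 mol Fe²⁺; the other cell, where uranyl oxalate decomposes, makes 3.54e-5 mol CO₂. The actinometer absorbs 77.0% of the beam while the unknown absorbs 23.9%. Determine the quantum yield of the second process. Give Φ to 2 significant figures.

Φ = 0.57

Photons absorbed by the actinometer: 2.46e-4 / 1.24 = 1.984e-4 mol.
Incident flux: 1.984e-4 / 0.770 = 2.577e-4 einstein.
Absorbed by unknown: 0.239 × 2.577e-4 = 6.159e-5 mol.
Φ(unknown) = 3.54e-5 / 6.159e-5 = 0.57.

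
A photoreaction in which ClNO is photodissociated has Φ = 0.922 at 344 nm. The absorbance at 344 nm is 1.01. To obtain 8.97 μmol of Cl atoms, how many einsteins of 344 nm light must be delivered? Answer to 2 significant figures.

Product: 8.97 μmol = 8.97e-6 mol.
Photons that must be absorbed: 8.97e-6 / 0.922 = 9.729e-6 mol.
Fraction absorbed: 1 − 10^(−1.01) = 0.9023.
Incident photons needed: 9.729e-6 / 0.9023 = 1.078e-5 mol.

1.1e-5 einstein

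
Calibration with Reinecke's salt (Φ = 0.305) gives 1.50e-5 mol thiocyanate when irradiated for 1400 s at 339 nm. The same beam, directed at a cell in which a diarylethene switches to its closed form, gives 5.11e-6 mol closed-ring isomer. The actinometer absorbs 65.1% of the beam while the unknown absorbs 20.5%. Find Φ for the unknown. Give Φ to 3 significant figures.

Φ = 0.330

Photons absorbed by the actinometer: 1.50e-5 / 0.305 = 4.918e-5 mol.
Incident flux: 4.918e-5 / 0.651 = 7.555e-5 einstein.
Absorbed by unknown: 0.205 × 7.555e-5 = 1.549e-5 mol.
Φ(unknown) = 5.11e-6 / 1.549e-5 = 0.330.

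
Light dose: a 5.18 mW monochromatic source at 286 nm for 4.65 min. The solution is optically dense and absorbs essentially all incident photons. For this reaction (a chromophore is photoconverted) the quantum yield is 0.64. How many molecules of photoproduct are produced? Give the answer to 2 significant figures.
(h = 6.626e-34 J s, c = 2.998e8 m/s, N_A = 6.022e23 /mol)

1.3e18 molecules

Photon energy at 286 nm: hc/λ = (6.626e-34)(2.998e8)/(286e-9) = 6.946e-19 J.
Energy delivered: (5.18 mW)(279 s) = 1.445 J.
Photons incident: 1.445 / 6.946e-19 = 2.080e18, i.e. 2.080e18/6.022e23 = 3.454e-6 mol.
Product: Φ × n_abs = 0.64 × 3.454e-6 = 2.211e-6 mol.
As a count: 2.211e-6 × 6.022e23 = 1.3e18.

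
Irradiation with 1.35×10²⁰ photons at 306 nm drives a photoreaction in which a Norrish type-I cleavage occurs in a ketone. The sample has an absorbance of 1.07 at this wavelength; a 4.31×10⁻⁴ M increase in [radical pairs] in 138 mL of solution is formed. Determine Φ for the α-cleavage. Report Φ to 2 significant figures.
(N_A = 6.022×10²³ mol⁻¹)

Φ = 0.29

Product: (4.31×10⁻⁴ M)(0.138 L) = 5.948×10⁻⁵ mol.
Moles of photons: 1.35×10²⁰ / 6.022×10²³ = 2.242×10⁻⁴ mol.
Fraction absorbed: 1 − 10^(−1.07) = 0.9149.
Photons absorbed: 0.9149 × 2.242×10⁻⁴ = 2.051×10⁻⁴ mol.
Φ = 5.948×10⁻⁵ mol / 2.051×10⁻⁴ mol photons = 0.29.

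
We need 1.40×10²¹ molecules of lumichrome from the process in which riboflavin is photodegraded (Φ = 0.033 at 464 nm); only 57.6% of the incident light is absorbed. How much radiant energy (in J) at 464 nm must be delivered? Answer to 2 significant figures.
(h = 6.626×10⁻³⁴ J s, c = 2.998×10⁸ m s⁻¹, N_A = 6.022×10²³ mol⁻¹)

Product: 1.40×10²¹ / 6.022×10²³ = 0.002325 mol.
Photons that must be absorbed: 0.002325 / 0.033 = 0.07045 mol.
Incident photons needed: 0.07045 / 0.576 = 0.1223 mol.
Photon energy: hc/λ = 4.281×10⁻¹⁹ J; per mole, 2.578×10⁵ J mol⁻¹.
Energy required: 0.1223 × 2.578×10⁵ = 3.2×10⁴ J.

3.2×10⁴ J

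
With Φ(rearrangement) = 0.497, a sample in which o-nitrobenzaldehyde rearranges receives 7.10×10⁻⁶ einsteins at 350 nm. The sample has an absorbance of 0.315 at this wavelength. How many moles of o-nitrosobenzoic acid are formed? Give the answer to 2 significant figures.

Fraction absorbed: 1 − 10^(−0.315) = 0.5158.
Photons absorbed: 0.5158 × 7.10×10⁻⁶ = 3.662×10⁻⁶ mol.
Product: Φ × n_abs = 0.497 × 3.662×10⁻⁶ = 1.820×10⁻⁶ mol.

1.8×10⁻⁶ mol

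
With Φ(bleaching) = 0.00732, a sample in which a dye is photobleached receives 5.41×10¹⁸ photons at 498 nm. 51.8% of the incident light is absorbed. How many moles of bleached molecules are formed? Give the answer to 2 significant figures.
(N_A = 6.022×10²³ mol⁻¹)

3.4×10⁻⁸ mol

Moles of photons: 5.41×10¹⁸ / 6.022×10²³ = 8.984×10⁻⁶ mol.
Photons absorbed: 0.518 × 8.984×10⁻⁶ = 4.654×10⁻⁶ mol.
Product: Φ × n_abs = 0.00732 × 4.654×10⁻⁶ = 3.407×10⁻⁸ mol.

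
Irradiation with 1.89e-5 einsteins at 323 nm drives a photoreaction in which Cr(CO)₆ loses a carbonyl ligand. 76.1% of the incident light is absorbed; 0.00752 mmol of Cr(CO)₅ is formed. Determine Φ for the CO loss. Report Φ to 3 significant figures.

Product: 0.00752 mmol = 7.52e-6 mol.
Photons absorbed: 0.761 × 1.89e-5 = 1.438e-5 mol.
Φ = 7.52e-6 mol / 1.438e-5 mol photons = 0.523.

Φ = 0.523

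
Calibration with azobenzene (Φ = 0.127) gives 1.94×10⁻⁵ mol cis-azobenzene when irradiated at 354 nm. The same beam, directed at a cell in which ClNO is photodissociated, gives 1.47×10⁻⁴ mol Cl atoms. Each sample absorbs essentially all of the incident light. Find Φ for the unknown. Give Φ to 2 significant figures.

Photons absorbed by the actinometer: 1.94×10⁻⁵ / 0.127 = 1.528×10⁻⁴ mol.
Φ(unknown) = 1.47×10⁻⁴ / 1.528×10⁻⁴ = 0.96.

Φ = 0.96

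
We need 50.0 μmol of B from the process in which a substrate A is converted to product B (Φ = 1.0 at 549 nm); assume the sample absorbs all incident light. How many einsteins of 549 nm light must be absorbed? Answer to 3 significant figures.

5.00×10⁻⁵ einstein

Product: 50.0 μmol = 5.00×10⁻⁵ mol.
Photons that must be absorbed: 5.00×10⁻⁵ / 1.0 = 5.000×10⁻⁵ mol.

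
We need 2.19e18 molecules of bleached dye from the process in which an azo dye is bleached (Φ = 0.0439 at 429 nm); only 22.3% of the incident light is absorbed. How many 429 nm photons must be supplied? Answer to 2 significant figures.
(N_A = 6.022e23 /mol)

Product: 2.19e18 / 6.022e23 = 3.637e-6 mol.
Photons that must be absorbed: 3.637e-6 / 0.0439 = 8.285e-5 mol.
Incident photons needed: 8.285e-5 / 0.223 = 3.715e-4 mol.
Photon count: 3.715e-4 × 6.022e23 = 2.2e20.

2.2e20 photons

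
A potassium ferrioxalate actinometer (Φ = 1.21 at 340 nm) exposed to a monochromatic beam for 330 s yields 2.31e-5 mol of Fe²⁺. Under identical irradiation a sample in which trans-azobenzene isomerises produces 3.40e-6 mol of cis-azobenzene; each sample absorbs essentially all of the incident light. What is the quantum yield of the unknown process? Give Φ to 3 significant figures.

Photons absorbed by the actinometer: 2.31e-5 / 1.21 = 1.909e-5 mol.
Φ(unknown) = 3.40e-6 / 1.909e-5 = 0.178.

Φ = 0.178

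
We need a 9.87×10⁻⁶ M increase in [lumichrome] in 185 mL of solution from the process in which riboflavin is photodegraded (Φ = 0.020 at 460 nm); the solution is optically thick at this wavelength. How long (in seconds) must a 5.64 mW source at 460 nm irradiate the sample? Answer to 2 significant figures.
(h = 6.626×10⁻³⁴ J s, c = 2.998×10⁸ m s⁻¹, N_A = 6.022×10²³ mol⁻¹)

Product: (9.87×10⁻⁶ M)(0.185 L) = 1.826×10⁻⁶ mol.
Photons that must be absorbed: 1.826×10⁻⁶ / 0.020 = 9.130×10⁻⁵ mol.
Photon energy: hc/λ = 4.318×10⁻¹⁹ J; per mole, 2.600×10⁵ J mol⁻¹.
Energy required: 9.130×10⁻⁵ × 2.600×10⁵ = 23.74 J.
Time: 23.74 J / 0.00564 W = 4200 s.

t ≈ 4200 s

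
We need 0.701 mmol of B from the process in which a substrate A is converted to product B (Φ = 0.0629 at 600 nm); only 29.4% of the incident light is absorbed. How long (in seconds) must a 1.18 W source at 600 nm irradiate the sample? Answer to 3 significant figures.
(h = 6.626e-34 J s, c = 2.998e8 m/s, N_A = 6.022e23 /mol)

Product: 0.701 mmol = 7.01e-4 mol.
Photons that must be absorbed: 7.01e-4 / 0.0629 = 0.01114 mol.
Incident photons needed: 0.01114 / 0.294 = 0.03789 mol.
Photon energy: hc/λ = 3.311e-19 J; per mole, 1.994e5 J mol⁻¹.
Energy required: 0.03789 × 1.994e5 = 7555 J.
Time: 7555 J / 1.18 W = 6400 s.

t ≈ 6400 s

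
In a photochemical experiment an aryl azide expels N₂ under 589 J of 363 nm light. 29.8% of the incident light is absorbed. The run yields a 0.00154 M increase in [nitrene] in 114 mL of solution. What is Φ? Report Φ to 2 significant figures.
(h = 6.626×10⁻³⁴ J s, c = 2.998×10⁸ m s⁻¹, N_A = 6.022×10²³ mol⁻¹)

Φ = 0.33

Product: (0.00154 M)(0.114 L) = 1.756×10⁻⁴ mol.
Photon energy at 363 nm: hc/λ = (6.626×10⁻³⁴)(2.998×10⁸)/(363×10⁻⁹) = 5.472×10⁻¹⁹ J.
Photons incident: 589 / 5.472×10⁻¹⁹ = 1.076×10²¹, i.e. 1.076×10²¹/6.022×10²³ = 0.001787 mol.
Photons absorbed: 0.298 × 0.001787 = 5.325×10⁻⁴ mol.
Φ = 1.756×10⁻⁴ mol / 5.325×10⁻⁴ mol photons = 0.33.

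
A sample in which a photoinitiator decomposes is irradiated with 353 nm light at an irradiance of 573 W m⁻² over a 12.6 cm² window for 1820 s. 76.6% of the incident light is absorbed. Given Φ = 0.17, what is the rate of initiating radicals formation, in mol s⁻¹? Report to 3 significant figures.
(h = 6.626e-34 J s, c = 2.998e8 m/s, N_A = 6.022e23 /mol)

Photon energy at 353 nm: hc/λ = (6.626e-34)(2.998e8)/(353e-9) = 5.627e-19 J.
Energy delivered: (573 W m⁻²)(12.6e-4 m²)(1820 s) = 1314 J.
Photons incident: 1314 / 5.627e-19 = 2.335e21, i.e. 2.335e21/6.022e23 = 0.003877 mol.
Photons absorbed: 0.766 × 0.003877 = 0.002970 mol.
Product formed: 0.17 × 0.002970 = 5.049e-4 mol.
Rate: 5.049e-4 / 1820 s = 2.77e-7 mol s⁻¹.

2.77e-7 mol s⁻¹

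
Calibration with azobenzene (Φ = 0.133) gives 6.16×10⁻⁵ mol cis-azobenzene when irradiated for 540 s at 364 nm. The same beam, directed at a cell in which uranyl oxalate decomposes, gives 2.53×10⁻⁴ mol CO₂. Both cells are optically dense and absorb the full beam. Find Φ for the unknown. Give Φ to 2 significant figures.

Φ = 0.55

Photons absorbed by the actinometer: 6.16×10⁻⁵ / 0.133 = 4.632×10⁻⁴ mol.
Φ(unknown) = 2.53×10⁻⁴ / 4.632×10⁻⁴ = 0.55.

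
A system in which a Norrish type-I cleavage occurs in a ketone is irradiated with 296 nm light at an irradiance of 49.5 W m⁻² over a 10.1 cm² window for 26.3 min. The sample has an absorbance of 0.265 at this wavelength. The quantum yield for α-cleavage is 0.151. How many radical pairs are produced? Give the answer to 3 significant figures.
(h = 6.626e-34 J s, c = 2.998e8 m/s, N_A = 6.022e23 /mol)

8.11e18 radical pairs

Photon energy at 296 nm: hc/λ = (6.626e-34)(2.998e8)/(296e-9) = 6.711e-19 J.
Energy delivered: (49.5 W m⁻²)(10.1e-4 m²)(1578 s) = 78.89 J.
Photons incident: 78.89 / 6.711e-19 = 1.176e20, i.e. 1.176e20/6.022e23 = 1.953e-4 mol.
Fraction absorbed: 1 − 10^(−0.265) = 0.4567.
Photons absorbed: 0.4567 × 1.953e-4 = 8.919e-5 mol.
Product: Φ × n_abs = 0.151 × 8.919e-5 = 1.347e-5 mol.
As a count: 1.347e-5 × 6.022e23 = 8.11e18.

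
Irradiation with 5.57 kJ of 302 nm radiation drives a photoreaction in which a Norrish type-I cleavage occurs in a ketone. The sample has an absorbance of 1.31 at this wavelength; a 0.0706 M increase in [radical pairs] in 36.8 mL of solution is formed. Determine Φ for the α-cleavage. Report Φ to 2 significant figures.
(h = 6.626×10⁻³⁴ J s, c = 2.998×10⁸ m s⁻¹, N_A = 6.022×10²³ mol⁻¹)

Φ = 0.19

Product: (0.0706 M)(0.0368 L) = 0.002598 mol.
Photon energy at 302 nm: hc/λ = (6.626×10⁻³⁴)(2.998×10⁸)/(302×10⁻⁹) = 6.578×10⁻¹⁹ J.
Incident energy: 5.57 kJ = 5570 J.
Photons incident: 5570 / 6.578×10⁻¹⁹ = 8.468×10²¹, i.e. 8.468×10²¹/6.022×10²³ = 0.01406 mol.
Fraction absorbed: 1 − 10^(−1.31) = 0.9510.
Photons absorbed: 0.9510 × 0.01406 = 0.01337 mol.
Φ = 0.002598 mol / 0.01337 mol photons = 0.19.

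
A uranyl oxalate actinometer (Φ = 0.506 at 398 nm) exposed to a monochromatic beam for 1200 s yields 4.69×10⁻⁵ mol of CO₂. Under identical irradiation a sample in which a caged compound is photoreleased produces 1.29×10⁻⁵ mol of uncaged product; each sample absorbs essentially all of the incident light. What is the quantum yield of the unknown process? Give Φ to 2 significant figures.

Φ = 0.14

Photons absorbed by the actinometer: 4.69×10⁻⁵ / 0.506 = 9.269×10⁻⁵ mol.
Φ(unknown) = 1.29×10⁻⁵ / 9.269×10⁻⁵ = 0.14.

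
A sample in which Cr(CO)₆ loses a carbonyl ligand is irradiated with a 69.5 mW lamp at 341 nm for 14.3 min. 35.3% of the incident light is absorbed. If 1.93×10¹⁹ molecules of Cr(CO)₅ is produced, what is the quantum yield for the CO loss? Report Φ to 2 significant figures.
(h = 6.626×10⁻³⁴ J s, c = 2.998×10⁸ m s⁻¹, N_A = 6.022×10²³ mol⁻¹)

Product: 1.93×10¹⁹ / 6.022×10²³ = 3.205×10⁻⁵ mol.
Photon energy at 341 nm: hc/λ = (6.626×10⁻³⁴)(2.998×10⁸)/(341×10⁻⁹) = 5.825×10⁻¹⁹ J.
Energy delivered: (69.5 mW)(858 s) = 59.63 J.
Photons incident: 59.63 / 5.825×10⁻¹⁹ = 1.024×10²⁰, i.e. 1.024×10²⁰/6.022×10²³ = 1.700×10⁻⁴ mol.
Photons absorbed: 0.353 × 1.700×10⁻⁴ = 6.001×10⁻⁵ mol.
Φ = 3.205×10⁻⁵ mol / 6.001×10⁻⁵ mol photons = 0.53.

Φ = 0.53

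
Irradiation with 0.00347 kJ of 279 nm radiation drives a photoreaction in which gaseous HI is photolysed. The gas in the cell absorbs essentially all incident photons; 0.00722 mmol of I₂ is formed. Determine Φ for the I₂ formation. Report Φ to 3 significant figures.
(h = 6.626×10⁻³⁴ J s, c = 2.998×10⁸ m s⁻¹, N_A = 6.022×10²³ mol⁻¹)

Product: 0.00722 mmol = 7.22×10⁻⁶ mol.
Photon energy at 279 nm: hc/λ = (6.626×10⁻³⁴)(2.998×10⁸)/(279×10⁻⁹) = 7.120×10⁻¹⁹ J.
Incident energy: 0.00347 kJ = 3.47 J.
Photons incident: 3.47 / 7.120×10⁻¹⁹ = 4.874×10¹⁸, i.e. 4.874×10¹⁸/6.022×10²³ = 8.094×10⁻⁶ mol.
Φ = 7.22×10⁻⁶ mol / 8.094×10⁻⁶ mol photons = 0.892.

Φ = 0.892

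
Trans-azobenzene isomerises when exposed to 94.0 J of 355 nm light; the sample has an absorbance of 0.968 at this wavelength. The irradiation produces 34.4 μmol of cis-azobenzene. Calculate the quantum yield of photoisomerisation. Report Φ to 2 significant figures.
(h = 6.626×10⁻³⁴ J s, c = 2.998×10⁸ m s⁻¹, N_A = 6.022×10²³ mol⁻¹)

Product: 34.4 μmol = 3.44×10⁻⁵ mol.
Photon energy at 355 nm: hc/λ = (6.626×10⁻³⁴)(2.998×10⁸)/(355×10⁻⁹) = 5.596×10⁻¹⁹ J.
Photons incident: 94.0 / 5.596×10⁻¹⁹ = 1.680×10²⁰, i.e. 1.680×10²⁰/6.022×10²³ = 2.790×10⁻⁴ mol.
Fraction absorbed: 1 − 10^(−0.968) = 0.8924.
Photons absorbed: 0.8924 × 2.790×10⁻⁴ = 2.490×10⁻⁴ mol.
Φ = 3.44×10⁻⁵ mol / 2.490×10⁻⁴ mol photons = 0.14.

Φ = 0.14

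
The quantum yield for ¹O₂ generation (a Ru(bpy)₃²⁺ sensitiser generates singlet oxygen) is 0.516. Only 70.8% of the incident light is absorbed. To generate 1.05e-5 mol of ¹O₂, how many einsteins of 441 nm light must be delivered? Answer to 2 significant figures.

2.9e-5 einstein

Photons that must be absorbed: 1.05e-5 / 0.516 = 2.035e-5 mol.
Incident photons needed: 2.035e-5 / 0.708 = 2.874e-5 mol.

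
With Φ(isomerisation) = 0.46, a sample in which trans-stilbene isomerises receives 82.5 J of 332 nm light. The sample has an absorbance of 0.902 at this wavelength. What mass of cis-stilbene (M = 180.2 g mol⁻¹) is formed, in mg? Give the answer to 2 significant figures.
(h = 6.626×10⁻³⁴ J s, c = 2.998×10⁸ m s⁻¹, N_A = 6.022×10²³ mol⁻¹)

17 mg

Photon energy at 332 nm: hc/λ = (6.626×10⁻³⁴)(2.998×10⁸)/(332×10⁻⁹) = 5.983×10⁻¹⁹ J.
Photons incident: 82.5 / 5.983×10⁻¹⁹ = 1.379×10²⁰, i.e. 1.379×10²⁰/6.022×10²³ = 2.290×10⁻⁴ mol.
Fraction absorbed: 1 − 10^(−0.902) = 0.8747.
Photons absorbed: 0.8747 × 2.290×10⁻⁴ = 2.003×10⁻⁴ mol.
Product: Φ × n_abs = 0.46 × 2.003×10⁻⁴ = 9.214×10⁻⁵ mol.
Mass: 9.214×10⁻⁵ × 180.2 = 0.01660 g = 17 mg.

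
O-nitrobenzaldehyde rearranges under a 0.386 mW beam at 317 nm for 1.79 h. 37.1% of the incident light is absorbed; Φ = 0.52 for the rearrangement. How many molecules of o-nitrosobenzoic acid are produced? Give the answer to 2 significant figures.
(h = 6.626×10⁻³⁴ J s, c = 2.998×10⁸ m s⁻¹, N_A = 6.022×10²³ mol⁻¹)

Photon energy at 317 nm: hc/λ = (6.626×10⁻³⁴)(2.998×10⁸)/(317×10⁻⁹) = 6.266×10⁻¹⁹ J.
Energy delivered: (0.386 mW)(6444 s) = 2.487 J.
Photons incident: 2.487 / 6.266×10⁻¹⁹ = 3.969×10¹⁸, i.e. 3.969×10¹⁸/6.022×10²³ = 6.591×10⁻⁶ mol.
Photons absorbed: 0.371 × 6.591×10⁻⁶ = 2.445×10⁻⁶ mol.
Product: Φ × n_abs = 0.52 × 2.445×10⁻⁶ = 1.271×10⁻⁶ mol.
As a count: 1.271×10⁻⁶ × 6.022×10²³ = 7.7×10¹⁷.

7.7×10¹⁷ molecules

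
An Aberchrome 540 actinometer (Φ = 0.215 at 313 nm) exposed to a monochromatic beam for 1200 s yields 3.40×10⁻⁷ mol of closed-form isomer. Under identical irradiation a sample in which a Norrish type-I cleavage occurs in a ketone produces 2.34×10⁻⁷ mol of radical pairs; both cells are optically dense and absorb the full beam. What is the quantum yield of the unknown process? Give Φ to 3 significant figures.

Photons absorbed by the actinometer: 3.40×10⁻⁷ / 0.215 = 1.581×10⁻⁶ mol.
Φ(unknown) = 2.34×10⁻⁷ / 1.581×10⁻⁶ = 0.148.

Φ = 0.148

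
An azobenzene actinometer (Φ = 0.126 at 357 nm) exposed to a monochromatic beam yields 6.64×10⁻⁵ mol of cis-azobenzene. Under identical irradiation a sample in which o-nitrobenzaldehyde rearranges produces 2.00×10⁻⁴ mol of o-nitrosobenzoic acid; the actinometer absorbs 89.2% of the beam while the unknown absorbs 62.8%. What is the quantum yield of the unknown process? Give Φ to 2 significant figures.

Photons absorbed by the actinometer: 6.64×10⁻⁵ / 0.126 = 5.270×10⁻⁴ mol.
Incident flux: 5.270×10⁻⁴ / 0.892 = 5.908×10⁻⁴ einstein.
Absorbed by unknown: 0.628 × 5.908×10⁻⁴ = 3.710×10⁻⁴ mol.
Φ(unknown) = 2.00×10⁻⁴ / 3.710×10⁻⁴ = 0.54.

Φ = 0.54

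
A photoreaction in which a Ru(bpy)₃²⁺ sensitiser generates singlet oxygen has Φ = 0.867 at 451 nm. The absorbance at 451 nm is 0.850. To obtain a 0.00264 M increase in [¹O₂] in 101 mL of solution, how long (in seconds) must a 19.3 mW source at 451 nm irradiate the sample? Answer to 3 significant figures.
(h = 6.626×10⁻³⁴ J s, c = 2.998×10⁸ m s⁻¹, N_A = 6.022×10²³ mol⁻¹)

t ≈ 4920 s

Product: (0.00264 M)(0.101 L) = 2.666×10⁻⁴ mol.
Photons that must be absorbed: 2.666×10⁻⁴ / 0.867 = 3.075×10⁻⁴ mol.
Fraction absorbed: 1 − 10^(−0.850) = 0.8587.
Incident photons needed: 3.075×10⁻⁴ / 0.8587 = 3.581×10⁻⁴ mol.
Photon energy: hc/λ = 4.405×10⁻¹⁹ J; per mole, 2.653×10⁵ J mol⁻¹.
Energy required: 3.581×10⁻⁴ × 2.653×10⁵ = 95.00 J.
Time: 95.00 J / 0.0193 W = 4920 s.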